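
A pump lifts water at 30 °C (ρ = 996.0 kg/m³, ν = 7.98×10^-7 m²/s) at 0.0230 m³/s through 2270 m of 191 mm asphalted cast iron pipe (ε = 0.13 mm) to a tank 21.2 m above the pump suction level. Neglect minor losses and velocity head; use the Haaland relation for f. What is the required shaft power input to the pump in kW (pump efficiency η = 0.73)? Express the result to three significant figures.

P_shaft ≈ 8.88 kW

V = 4Q/(πD²) = 0.8027 m/s; Re = 1.92×10^5; ε/D = 6.81×10^-4; f = 0.01959
h_f = f(L/D)V²/2g = 7.647 m
Total head H = z + h_f = 21.2 + 7.647 = 28.85 m
P_hyd = ρgQH = 996.0·9.81·0.0230·28.85 = 6.483 kW
P_shaft = P_hyd/η = 6.483/0.73 = 8.880 kW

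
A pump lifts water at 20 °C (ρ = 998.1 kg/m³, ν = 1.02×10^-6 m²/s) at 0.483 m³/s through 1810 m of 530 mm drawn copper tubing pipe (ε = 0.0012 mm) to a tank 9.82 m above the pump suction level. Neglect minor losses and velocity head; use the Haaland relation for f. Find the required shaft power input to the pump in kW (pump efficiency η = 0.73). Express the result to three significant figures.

P_shaft ≈ 125 kW

V = 4Q/(πD²) = 2.189 m/s; Re = 1.14×10^6; ε/D = 2.26×10^-6; f = 0.01138
h_f = f(L/D)V²/2g = 9.493 m
Total head H = z + h_f = 9.82 + 9.493 = 19.31 m
P_hyd = ρgQH = 998.1·9.81·0.483·19.31 = 91.34 kW
P_shaft = P_hyd/η = 91.34/0.73 = 125.1 kW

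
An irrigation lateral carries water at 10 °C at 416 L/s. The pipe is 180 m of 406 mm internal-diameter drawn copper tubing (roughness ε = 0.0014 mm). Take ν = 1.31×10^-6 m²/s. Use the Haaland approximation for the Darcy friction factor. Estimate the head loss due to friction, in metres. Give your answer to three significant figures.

V = 4Q/(πD²) = 4·0.416/(π·0.406²) = 3.213 m/s
Re = VD/ν = 3.213·0.406/1.31×10^-6 = 9.96×10^5 → turbulent
ε/D = 0.0014/406 = 3.45×10^-6
Haaland: f = 0.01165
h_f = f(L/D)V²/(2g) = 0.01165·(180/0.406)·3.213²/(2·9.81) = 2.718 m

h_f ≈ 2.72 m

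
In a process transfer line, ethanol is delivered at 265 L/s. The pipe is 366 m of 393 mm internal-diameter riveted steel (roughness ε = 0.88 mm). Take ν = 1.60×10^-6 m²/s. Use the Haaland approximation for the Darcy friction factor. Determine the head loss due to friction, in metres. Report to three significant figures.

h_f ≈ 5.54 m

V = 4Q/(πD²) = 4·0.265/(π·0.393²) = 2.185 m/s
Re = VD/ν = 2.185·0.393/1.60×10^-6 = 5.37×10^5 → turbulent
ε/D = 0.88/393 = 0.00224
Haaland: f = 0.02447
h_f = f(L/D)V²/(2g) = 0.02447·(366/0.393)·2.185²/(2·9.81) = 5.542 m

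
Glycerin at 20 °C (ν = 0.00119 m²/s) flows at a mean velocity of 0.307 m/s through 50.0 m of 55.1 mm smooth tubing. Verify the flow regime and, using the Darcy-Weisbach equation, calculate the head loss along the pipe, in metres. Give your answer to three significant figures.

h_f ≈ 19.6 m

Re = VD/ν = 0.307·0.05510/0.00119 = 14.2 → laminar (Re < 2300)
f = 64/Re = 4.502
h_f = f(L/D)V²/(2g) = 4.502·(50.0/0.05510)·0.307²/(2·9.81) = 19.63 m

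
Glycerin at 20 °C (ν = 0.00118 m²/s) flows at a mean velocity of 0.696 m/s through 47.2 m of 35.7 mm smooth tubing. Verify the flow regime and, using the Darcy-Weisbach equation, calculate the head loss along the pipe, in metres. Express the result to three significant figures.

h_f ≈ 99.2 m

Re = VD/ν = 0.696·0.03570/0.00118 = 21.1 → laminar (Re < 2300)
f = 64/Re = 3.039
h_f = f(L/D)V²/(2g) = 3.039·(47.2/0.03570)·0.696²/(2·9.81) = 99.22 m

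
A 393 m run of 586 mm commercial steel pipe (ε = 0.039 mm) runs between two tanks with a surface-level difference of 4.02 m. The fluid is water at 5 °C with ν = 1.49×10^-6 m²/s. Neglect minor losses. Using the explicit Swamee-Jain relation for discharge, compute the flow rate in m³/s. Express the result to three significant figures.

Q ≈ 0.821 m³/s

Swamee-Jain (Type II): Q = -0.965·√(gD⁵h_f/L)·ln[ε/(3.7D) + √(3.17ν²L/(gD³h_f))]
√(gD⁵h_f/L) = √(9.81·0.586⁵·4.02/393) = 0.08327
ε/(3.7D) = 1.80×10^-5; √(3.17ν²L/(gD³h_f)) = 1.87×10^-5
Q = -0.965·0.08327·ln(3.666×10^-5) = 0.8208 m³/s
Check: V = 3.04 m/s, Re = 1.20×10^6, f = 0.01276, h_f = 4.04 m ≈ 4.02 m ✓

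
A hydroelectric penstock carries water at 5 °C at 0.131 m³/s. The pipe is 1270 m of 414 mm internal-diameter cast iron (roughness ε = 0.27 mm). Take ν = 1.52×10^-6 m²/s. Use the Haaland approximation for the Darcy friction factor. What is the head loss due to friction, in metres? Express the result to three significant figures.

V = 4Q/(πD²) = 4·0.131/(π·0.414²) = 0.9732 m/s
Re = VD/ν = 0.9732·0.414/1.52×10^-6 = 2.65×10^5 → turbulent
ε/D = 0.27/414 = 6.52×10^-4
Haaland: f = 0.01904
h_f = f(L/D)V²/(2g) = 0.01904·(1270/0.414)·0.9732²/(2·9.81) = 2.819 m

h_f ≈ 2.82 m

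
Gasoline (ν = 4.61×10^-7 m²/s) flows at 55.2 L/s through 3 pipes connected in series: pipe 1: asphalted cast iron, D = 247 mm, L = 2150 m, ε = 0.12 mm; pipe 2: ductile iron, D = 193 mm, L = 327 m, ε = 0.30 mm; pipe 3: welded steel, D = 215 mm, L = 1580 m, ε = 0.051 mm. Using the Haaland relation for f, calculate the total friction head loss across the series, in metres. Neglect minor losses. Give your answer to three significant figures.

Pipe 1: V = 1.152 m/s, Re = 6.17×10^5, ε/D = 4.86×10^-4, f = 0.01733, h_1 = f(L/D)V²/2g = 10.21 m
Pipe 2: V = 1.887 m/s, Re = 7.90×10^5, ε/D = 0.00155, f = 0.02222, h_2 = f(L/D)V²/2g = 6.830 m
Pipe 3: V = 1.520 m/s, Re = 7.09×10^5, ε/D = 2.37×10^-4, f = 0.01527, h_3 = f(L/D)V²/2g = 13.22 m
Series → Q common, losses add: H = Σh = 30.26 m

H ≈ 30.3 m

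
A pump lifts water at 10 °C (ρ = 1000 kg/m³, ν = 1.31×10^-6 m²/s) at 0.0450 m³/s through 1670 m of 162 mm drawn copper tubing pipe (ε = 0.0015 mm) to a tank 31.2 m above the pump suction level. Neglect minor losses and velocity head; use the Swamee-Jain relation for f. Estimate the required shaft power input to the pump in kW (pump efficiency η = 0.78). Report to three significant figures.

P_shaft ≈ 38.6 kW

V = 4Q/(πD²) = 2.183 m/s; Re = 2.70×10^5; ε/D = 9.26×10^-6; f = 0.01476
h_f = f(L/D)V²/2g = 36.98 m
Total head H = z + h_f = 31.2 + 36.98 = 68.18 m
P_hyd = ρgQH = 1000·9.81·0.0450·68.18 = 30.10 kW
P_shaft = P_hyd/η = 30.10/0.78 = 38.58 kW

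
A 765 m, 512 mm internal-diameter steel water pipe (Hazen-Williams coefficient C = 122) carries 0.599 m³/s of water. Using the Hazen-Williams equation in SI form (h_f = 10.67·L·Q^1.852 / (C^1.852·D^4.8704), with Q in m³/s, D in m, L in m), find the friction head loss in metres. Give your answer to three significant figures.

h_f ≈ 11.3 m

h_f = 10.67·765·0.599^1.852 / (122^1.852·0.512^4.8704) = 11.26 m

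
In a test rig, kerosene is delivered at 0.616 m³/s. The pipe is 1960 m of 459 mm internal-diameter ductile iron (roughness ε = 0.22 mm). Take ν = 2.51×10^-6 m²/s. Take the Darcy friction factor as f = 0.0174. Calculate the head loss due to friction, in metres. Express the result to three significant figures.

V = 4Q/(πD²) = 4·0.616/(π·0.459²) = 3.723 m/s
h_f = f(L/D)V²/(2g) = 0.01740·(1960/0.459)·3.723²/(2·9.81) = 52.48 m

h_f ≈ 52.5 m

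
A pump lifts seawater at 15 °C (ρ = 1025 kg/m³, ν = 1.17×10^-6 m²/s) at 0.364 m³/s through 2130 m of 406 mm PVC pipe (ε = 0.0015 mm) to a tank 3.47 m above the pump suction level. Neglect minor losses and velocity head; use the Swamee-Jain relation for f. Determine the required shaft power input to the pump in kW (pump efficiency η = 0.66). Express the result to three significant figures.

P_shaft ≈ 157 kW

V = 4Q/(πD²) = 2.812 m/s; Re = 9.76×10^5; ε/D = 3.69×10^-6; f = 0.01175
h_f = f(L/D)V²/2g = 24.83 m
Total head H = z + h_f = 3.47 + 24.83 = 28.30 m
P_hyd = ρgQH = 1025·9.81·0.364·28.30 = 103.6 kW
P_shaft = P_hyd/η = 103.6/0.66 = 156.9 kW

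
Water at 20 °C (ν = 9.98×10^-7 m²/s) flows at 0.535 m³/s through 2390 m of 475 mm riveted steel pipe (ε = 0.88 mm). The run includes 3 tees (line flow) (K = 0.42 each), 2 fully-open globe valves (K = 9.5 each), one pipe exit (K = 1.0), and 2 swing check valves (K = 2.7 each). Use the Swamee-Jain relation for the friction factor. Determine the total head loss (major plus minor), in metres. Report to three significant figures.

H_L ≈ 66.5 m

V = 4Q/(πD²) = 3.019 m/s; V²/2g = 0.4646 m
Re = 1.44×10^6, ε/D = 0.00185 → f = 0.02315 (Swamee-Jain)
Major: h_f = f(L/D)·V²/2g = 0.02315·5032·0.4646 = 54.11 m
Minor: ΣK = 26.7; h_m = ΣK·V²/2g = 12.39 m
Total H_L = 54.11 + 12.39 = 66.50 m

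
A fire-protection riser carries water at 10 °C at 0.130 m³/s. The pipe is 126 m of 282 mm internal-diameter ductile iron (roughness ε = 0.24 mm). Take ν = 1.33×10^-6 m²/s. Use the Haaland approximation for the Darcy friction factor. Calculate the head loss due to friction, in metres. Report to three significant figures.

V = 4Q/(πD²) = 4·0.130/(π·0.282²) = 2.081 m/s
Re = VD/ν = 2.081·0.282/1.33×10^-6 = 4.41×10^5 → turbulent
ε/D = 0.24/282 = 8.51×10^-4
Haaland: f = 0.01958
h_f = f(L/D)V²/(2g) = 0.01958·(126/0.282)·2.081²/(2·9.81) = 1.932 m

h_f ≈ 1.93 m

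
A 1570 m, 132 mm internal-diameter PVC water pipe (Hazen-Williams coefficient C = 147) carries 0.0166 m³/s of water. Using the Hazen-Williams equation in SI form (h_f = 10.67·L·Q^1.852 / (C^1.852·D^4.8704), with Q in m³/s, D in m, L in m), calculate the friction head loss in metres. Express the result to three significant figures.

h_f ≈ 15.7 m

h_f = 10.67·1570·0.0166^1.852 / (147^1.852·0.132^4.8704) = 15.74 m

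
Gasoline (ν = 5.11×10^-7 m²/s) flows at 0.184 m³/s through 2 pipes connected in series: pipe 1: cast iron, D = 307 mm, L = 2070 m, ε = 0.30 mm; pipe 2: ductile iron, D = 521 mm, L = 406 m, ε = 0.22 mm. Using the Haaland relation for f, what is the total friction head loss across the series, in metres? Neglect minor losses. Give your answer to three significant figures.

H ≈ 42.4 m

Pipe 1: V = 2.486 m/s, Re = 1.49×10^6, ε/D = 9.77×10^-4, f = 0.01975, h_1 = f(L/D)V²/2g = 41.93 m
Pipe 2: V = 0.8631 m/s, Re = 8.80×10^5, ε/D = 4.22×10^-4, f = 0.01668, h_2 = f(L/D)V²/2g = 0.4934 m
Series → Q common, losses add: H = Σh = 42.43 m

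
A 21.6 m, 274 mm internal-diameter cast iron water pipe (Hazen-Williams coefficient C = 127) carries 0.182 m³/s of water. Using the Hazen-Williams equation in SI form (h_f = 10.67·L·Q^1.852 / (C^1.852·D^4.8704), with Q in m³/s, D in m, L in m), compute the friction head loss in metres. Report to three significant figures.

h_f ≈ 0.683 m

h_f = 10.67·21.6·0.182^1.852 / (127^1.852·0.274^4.8704) = 0.6830 m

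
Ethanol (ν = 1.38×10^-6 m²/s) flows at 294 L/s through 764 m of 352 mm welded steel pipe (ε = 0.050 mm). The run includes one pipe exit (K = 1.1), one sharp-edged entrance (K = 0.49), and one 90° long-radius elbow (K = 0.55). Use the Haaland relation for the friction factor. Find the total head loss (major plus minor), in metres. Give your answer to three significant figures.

H_L ≈ 15.3 m

V = 4Q/(πD²) = 3.021 m/s; V²/2g = 0.4652 m
Re = 7.71×10^5, ε/D = 1.42×10^-4 → f = 0.01417 (Haaland)
Major: h_f = f(L/D)·V²/2g = 0.01417·2170·0.4652 = 14.30 m
Minor: ΣK = 2.14; h_m = ΣK·V²/2g = 0.9955 m
Total H_L = 14.30 + 0.9955 = 15.30 m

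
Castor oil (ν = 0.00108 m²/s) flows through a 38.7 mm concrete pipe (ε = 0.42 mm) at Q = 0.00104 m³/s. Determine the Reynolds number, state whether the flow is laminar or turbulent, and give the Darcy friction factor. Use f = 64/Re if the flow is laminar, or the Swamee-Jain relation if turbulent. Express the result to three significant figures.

V = 4Q/(πD²) = 0.8841 m/s
Re = VD/ν = 0.8841·0.0387/0.00108 = 31.7
Re < 2300 → laminar → f = 64/Re = 2.020

Re ≈ 31.7; laminar; f = 64/Re ≈ 2.02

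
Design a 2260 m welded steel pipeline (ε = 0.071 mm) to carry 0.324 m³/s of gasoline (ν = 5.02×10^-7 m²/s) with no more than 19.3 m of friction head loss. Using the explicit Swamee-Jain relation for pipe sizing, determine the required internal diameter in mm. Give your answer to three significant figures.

D ≈ 431 mm

Swamee-Jain (Type III): D = 0.66·[ε^1.25·(LQ²/(gh_f))^4.75 + ν·Q^9.4·(L/(gh_f))^5.2]^0.04
LQ²/(gh_f) = 1.253; L/(gh_f) = 11.94
Term 1 = ε^1.25·(…)^4.75 = 1.90×10^-5; Term 2 = ν·Q^9.4·(…)^5.2 = 5.01×10^-6
D = 0.66·(1.90×10^-5 + 5.01×10^-6)^0.04 = 0.4313 m = 431 mm
Check: V = 2.22 m/s, Re = 1.91×10^6, f = 0.01389, h_f = 18.2 m ≈ 19.3 m ✓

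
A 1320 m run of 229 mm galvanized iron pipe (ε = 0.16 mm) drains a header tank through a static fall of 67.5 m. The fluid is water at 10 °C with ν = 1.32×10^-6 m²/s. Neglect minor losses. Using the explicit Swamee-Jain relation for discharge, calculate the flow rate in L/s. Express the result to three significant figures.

Swamee-Jain (Type II): Q = -0.965·√(gD⁵h_f/L)·ln[ε/(3.7D) + √(3.17ν²L/(gD³h_f))]
√(gD⁵h_f/L) = √(9.81·0.229⁵·67.5/1320) = 0.01777
ε/(3.7D) = 1.89×10^-4; √(3.17ν²L/(gD³h_f)) = 3.03×10^-5
Q = -0.965·0.01777·ln(2.191×10^-4) = 0.1445 m³/s
Check: V = 3.51 m/s, Re = 6.09×10^5, f = 0.01878, h_f = 67.9 m ≈ 67.5 m ✓

Q ≈ 145 L/s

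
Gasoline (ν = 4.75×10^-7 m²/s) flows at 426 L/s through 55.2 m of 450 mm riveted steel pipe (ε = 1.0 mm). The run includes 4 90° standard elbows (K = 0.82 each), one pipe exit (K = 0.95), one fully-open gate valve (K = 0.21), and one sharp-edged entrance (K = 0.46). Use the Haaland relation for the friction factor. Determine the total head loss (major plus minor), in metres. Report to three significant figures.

H_L ≈ 2.88 m

V = 4Q/(πD²) = 2.679 m/s; V²/2g = 0.3657 m
Re = 2.54×10^6, ε/D = 0.00222 → f = 0.02420 (Haaland)
Major: h_f = f(L/D)·V²/2g = 0.02420·122.7·0.3657 = 1.085 m
Minor: ΣK = 4.90; h_m = ΣK·V²/2g = 1.792 m
Total H_L = 1.085 + 1.792 = 2.877 m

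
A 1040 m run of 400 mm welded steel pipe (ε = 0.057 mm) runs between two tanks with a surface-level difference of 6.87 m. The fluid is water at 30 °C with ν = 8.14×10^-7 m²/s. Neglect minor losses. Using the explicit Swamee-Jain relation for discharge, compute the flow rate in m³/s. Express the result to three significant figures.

Swamee-Jain (Type II): Q = -0.965·√(gD⁵h_f/L)·ln[ε/(3.7D) + √(3.17ν²L/(gD³h_f))]
√(gD⁵h_f/L) = √(9.81·0.400⁵·6.87/1040) = 0.02576
ε/(3.7D) = 3.85×10^-5; √(3.17ν²L/(gD³h_f)) = 2.25×10^-5
Q = -0.965·0.02576·ln(6.102×10^-5) = 0.2412 m³/s
Check: V = 1.92 m/s, Re = 9.43×10^5, f = 0.01415, h_f = 6.91 m ≈ 6.87 m ✓

Q ≈ 0.241 m³/s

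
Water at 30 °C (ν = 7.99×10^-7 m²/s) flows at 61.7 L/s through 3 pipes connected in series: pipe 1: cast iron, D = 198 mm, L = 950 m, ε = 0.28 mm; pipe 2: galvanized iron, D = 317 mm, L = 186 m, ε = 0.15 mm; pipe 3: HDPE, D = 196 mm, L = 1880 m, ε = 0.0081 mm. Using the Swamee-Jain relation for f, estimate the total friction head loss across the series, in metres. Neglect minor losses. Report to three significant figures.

H ≈ 50.0 m

Pipe 1: V = 2.004 m/s, Re = 4.97×10^5, ε/D = 0.00141, f = 0.02199, h_1 = f(L/D)V²/2g = 21.60 m
Pipe 2: V = 0.7818 m/s, Re = 3.10×10^5, ε/D = 4.73×10^-4, f = 0.01813, h_2 = f(L/D)V²/2g = 0.3313 m
Pipe 3: V = 2.045 m/s, Re = 5.02×10^5, ε/D = 4.13×10^-5, f = 0.01371, h_3 = f(L/D)V²/2g = 28.03 m
Series → Q common, losses add: H = Σh = 49.96 m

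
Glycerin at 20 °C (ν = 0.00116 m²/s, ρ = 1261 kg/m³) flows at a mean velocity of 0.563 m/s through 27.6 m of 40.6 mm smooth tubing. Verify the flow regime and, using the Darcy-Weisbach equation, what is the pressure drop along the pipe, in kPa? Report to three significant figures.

Δp ≈ 441 kPa

Re = VD/ν = 0.563·0.04060/0.00116 = 19.7 → laminar (Re < 2300)
f = 64/Re = 3.248
h_f = f(L/D)V²/(2g) = 3.248·(27.6/0.04060)·0.563²/(2·9.81) = 35.67 m
Δp = ρg·h_f = 1261·9.81·35.67 = 441.3 kPa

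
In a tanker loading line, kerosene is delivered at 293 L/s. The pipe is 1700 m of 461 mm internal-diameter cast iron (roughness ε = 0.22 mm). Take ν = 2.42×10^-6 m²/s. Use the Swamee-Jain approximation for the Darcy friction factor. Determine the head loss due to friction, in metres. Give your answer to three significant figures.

V = 4Q/(πD²) = 4·0.293/(π·0.461²) = 1.755 m/s
Re = VD/ν = 1.755·0.461/2.42×10^-6 = 3.34×10^5 → turbulent
ε/D = 0.22/461 = 4.77×10^-4
Swamee-Jain: f = 0.01806
h_f = f(L/D)V²/(2g) = 0.01806·(1700/0.461)·1.755²/(2·9.81) = 10.46 m

h_f ≈ 10.5 m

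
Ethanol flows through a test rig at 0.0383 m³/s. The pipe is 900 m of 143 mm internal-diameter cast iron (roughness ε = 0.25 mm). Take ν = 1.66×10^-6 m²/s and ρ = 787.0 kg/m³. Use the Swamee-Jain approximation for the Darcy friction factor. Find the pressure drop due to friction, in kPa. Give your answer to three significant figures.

V = 4Q/(πD²) = 4·0.0383/(π·0.143²) = 2.385 m/s
Re = VD/ν = 2.385·0.143/1.66×10^-6 = 2.05×10^5 → turbulent
ε/D = 0.25/143 = 0.00175
Swamee-Jain: f = 0.02373
h_f = f(L/D)V²/(2g) = 0.02373·(900/0.143)·2.385²/(2·9.81) = 43.28 m
Δp = ρg·h_f = 787.0·9.81·43.28 = 334.2 kPa

Δp ≈ 334 kPa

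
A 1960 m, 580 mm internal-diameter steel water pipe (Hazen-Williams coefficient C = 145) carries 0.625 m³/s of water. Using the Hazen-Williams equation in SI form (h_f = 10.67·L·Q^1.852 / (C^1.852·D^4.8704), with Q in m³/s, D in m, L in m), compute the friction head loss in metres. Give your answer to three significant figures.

h_f = 10.67·1960·0.625^1.852 / (145^1.852·0.580^4.8704) = 12.35 m

h_f ≈ 12.4 m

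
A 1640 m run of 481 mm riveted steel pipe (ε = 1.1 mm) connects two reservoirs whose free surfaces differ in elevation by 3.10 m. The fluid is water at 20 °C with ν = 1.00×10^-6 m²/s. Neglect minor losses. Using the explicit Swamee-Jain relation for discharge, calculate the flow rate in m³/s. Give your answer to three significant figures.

Swamee-Jain (Type II): Q = -0.965·√(gD⁵h_f/L)·ln[ε/(3.7D) + √(3.17ν²L/(gD³h_f))]
√(gD⁵h_f/L) = √(9.81·0.481⁵·3.10/1640) = 0.02185
ε/(3.7D) = 6.18×10^-4; √(3.17ν²L/(gD³h_f)) = 3.92×10^-5
Q = -0.965·0.02185·ln(6.573×10^-4) = 0.1545 m³/s
Check: V = 0.850 m/s, Re = 4.09×10^5, f = 0.02481, h_f = 3.12 m ≈ 3.10 m ✓

Q ≈ 0.155 m³/s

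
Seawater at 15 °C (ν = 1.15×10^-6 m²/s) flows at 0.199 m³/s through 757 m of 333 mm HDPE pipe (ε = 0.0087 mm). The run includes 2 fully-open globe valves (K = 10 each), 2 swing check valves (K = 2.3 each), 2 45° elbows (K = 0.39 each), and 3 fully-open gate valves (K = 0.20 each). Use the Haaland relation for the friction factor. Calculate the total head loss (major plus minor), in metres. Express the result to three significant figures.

V = 4Q/(πD²) = 2.285 m/s; V²/2g = 0.2661 m
Re = 6.62×10^5, ε/D = 2.61×10^-5 → f = 0.01281 (Haaland)
Major: h_f = f(L/D)·V²/2g = 0.01281·2273·0.2661 = 7.749 m
Minor: ΣK = 26.0; h_m = ΣK·V²/2g = 6.913 m
Total H_L = 7.749 + 6.913 = 14.66 m

H_L ≈ 14.7 m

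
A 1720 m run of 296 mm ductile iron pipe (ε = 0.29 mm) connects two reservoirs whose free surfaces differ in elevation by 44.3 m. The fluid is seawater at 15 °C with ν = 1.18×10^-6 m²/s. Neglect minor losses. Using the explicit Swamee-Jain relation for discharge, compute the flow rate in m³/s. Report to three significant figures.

Swamee-Jain (Type II): Q = -0.965·√(gD⁵h_f/L)·ln[ε/(3.7D) + √(3.17ν²L/(gD³h_f))]
√(gD⁵h_f/L) = √(9.81·0.296⁵·44.3/1720) = 0.02396
ε/(3.7D) = 2.65×10^-4; √(3.17ν²L/(gD³h_f)) = 2.60×10^-5
Q = -0.965·0.02396·ln(2.907×10^-4) = 0.1883 m³/s
Check: V = 2.74 m/s, Re = 6.86×10^5, f = 0.02009, h_f = 44.5 m ≈ 44.3 m ✓

Q ≈ 0.188 m³/s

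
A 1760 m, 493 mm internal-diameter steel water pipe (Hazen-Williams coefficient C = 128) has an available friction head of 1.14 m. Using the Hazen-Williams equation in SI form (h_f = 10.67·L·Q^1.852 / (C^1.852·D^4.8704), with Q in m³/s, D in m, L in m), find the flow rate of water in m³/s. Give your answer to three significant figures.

Rearranging: Q = [h_f·C^1.852·D^4.8704 / (10.67·L)]^(1/1.852)
Q = [1.14·128^1.852·0.493^4.8704 / (10.67·1760)]^0.540 = 0.1053 m³/s

Q ≈ 0.105 m³/s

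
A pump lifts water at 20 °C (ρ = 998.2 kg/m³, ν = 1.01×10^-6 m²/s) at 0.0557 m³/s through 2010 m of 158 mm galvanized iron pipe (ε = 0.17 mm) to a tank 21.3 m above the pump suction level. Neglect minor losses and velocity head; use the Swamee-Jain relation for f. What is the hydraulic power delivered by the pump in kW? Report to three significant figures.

P_hyd ≈ 70.9 kW

V = 4Q/(πD²) = 2.841 m/s; Re = 4.44×10^5; ε/D = 0.00108; f = 0.02075
h_f = f(L/D)V²/2g = 108.6 m
Total head H = z + h_f = 21.3 + 108.6 = 129.9 m
P_hyd = ρgQH = 998.2·9.81·0.0557·129.9 = 70.85 kW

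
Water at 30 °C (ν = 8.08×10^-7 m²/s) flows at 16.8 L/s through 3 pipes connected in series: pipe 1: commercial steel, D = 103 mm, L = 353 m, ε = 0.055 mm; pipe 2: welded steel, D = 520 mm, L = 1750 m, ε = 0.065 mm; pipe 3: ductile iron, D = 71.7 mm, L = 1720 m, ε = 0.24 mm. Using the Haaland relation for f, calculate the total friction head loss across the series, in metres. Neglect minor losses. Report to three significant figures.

H ≈ 592 m

Pipe 1: V = 2.016 m/s, Re = 2.57×10^5, ε/D = 5.34×10^-4, f = 0.01846, h_1 = f(L/D)V²/2g = 13.11 m
Pipe 2: V = 0.07911 m/s, Re = 5.09×10^4, ε/D = 1.25×10^-4, f = 0.02099, h_2 = f(L/D)V²/2g = 0.02253 m
Pipe 3: V = 4.161 m/s, Re = 3.69×10^5, ε/D = 0.00335, f = 0.02735, h_3 = f(L/D)V²/2g = 578.9 m
Series → Q common, losses add: H = Σh = 592.1 m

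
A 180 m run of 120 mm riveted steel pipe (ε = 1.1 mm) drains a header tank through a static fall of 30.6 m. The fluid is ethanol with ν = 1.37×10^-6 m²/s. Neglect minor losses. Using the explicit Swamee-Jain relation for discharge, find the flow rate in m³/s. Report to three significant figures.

Q ≈ 0.0372 m³/s

Swamee-Jain (Type II): Q = -0.965·√(gD⁵h_f/L)·ln[ε/(3.7D) + √(3.17ν²L/(gD³h_f))]
√(gD⁵h_f/L) = √(9.81·0.120⁵·30.6/180) = 0.006442
ε/(3.7D) = 0.00248; √(3.17ν²L/(gD³h_f)) = 4.54×10^-5
Q = -0.965·0.006442·ln(0.002523) = 0.03719 m³/s
Check: V = 3.29 m/s, Re = 2.88×10^5, f = 0.03716, h_f = 30.7 m ≈ 30.6 m ✓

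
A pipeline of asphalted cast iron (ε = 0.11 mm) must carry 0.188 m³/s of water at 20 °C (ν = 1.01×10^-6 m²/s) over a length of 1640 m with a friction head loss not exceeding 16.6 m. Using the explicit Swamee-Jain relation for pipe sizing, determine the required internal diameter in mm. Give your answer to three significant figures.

Swamee-Jain (Type III): D = 0.66·[ε^1.25·(LQ²/(gh_f))^4.75 + ν·Q^9.4·(L/(gh_f))^5.2]^0.04
LQ²/(gh_f) = 0.3559; L/(gh_f) = 10.07
Term 1 = ε^1.25·(…)^4.75 = 8.33×10^-8; Term 2 = ν·Q^9.4·(…)^5.2 = 2.50×10^-8
D = 0.66·(8.33×10^-8 + 2.50×10^-8)^0.04 = 0.3475 m = 347 mm
Check: V = 1.98 m/s, Re = 6.82×10^5, f = 0.01620, h_f = 15.3 m ≈ 16.6 m ✓

D ≈ 347 mm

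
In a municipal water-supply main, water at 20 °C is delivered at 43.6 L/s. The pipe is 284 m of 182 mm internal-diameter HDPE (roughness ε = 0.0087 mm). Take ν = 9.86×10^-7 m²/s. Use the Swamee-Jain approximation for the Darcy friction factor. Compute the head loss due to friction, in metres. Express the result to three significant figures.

h_f ≈ 3.31 m

V = 4Q/(πD²) = 4·0.0436/(π·0.182²) = 1.676 m/s
Re = VD/ν = 1.676·0.182/9.86×10^-7 = 3.09×10^5 → turbulent
ε/D = 0.0087/182 = 4.78×10^-5
Swamee-Jain: f = 0.01484
h_f = f(L/D)V²/(2g) = 0.01484·(284/0.182)·1.676²/(2·9.81) = 3.315 m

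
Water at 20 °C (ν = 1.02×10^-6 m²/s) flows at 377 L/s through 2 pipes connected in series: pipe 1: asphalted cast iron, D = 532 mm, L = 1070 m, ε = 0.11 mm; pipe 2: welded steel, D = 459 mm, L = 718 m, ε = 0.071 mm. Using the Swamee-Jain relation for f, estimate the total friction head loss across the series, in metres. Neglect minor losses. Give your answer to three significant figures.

H ≈ 10.3 m

Pipe 1: V = 1.696 m/s, Re = 8.85×10^5, ε/D = 2.07×10^-4, f = 0.01495, h_1 = f(L/D)V²/2g = 4.408 m
Pipe 2: V = 2.278 m/s, Re = 1.03×10^6, ε/D = 1.55×10^-4, f = 0.01422, h_2 = f(L/D)V²/2g = 5.886 m
Series → Q common, losses add: H = Σh = 10.29 m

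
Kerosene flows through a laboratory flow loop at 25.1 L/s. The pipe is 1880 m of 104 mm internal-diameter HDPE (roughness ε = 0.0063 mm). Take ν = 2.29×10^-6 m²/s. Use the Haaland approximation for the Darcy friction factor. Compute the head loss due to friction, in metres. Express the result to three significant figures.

h_f ≈ 137 m

V = 4Q/(πD²) = 4·0.0251/(π·0.104²) = 2.955 m/s
Re = VD/ν = 2.955·0.104/2.29×10^-6 = 1.34×10^5 → turbulent
ε/D = 0.0063/104 = 6.06×10^-5
Haaland: f = 0.01709
h_f = f(L/D)V²/(2g) = 0.01709·(1880/0.104)·2.955²/(2·9.81) = 137.5 m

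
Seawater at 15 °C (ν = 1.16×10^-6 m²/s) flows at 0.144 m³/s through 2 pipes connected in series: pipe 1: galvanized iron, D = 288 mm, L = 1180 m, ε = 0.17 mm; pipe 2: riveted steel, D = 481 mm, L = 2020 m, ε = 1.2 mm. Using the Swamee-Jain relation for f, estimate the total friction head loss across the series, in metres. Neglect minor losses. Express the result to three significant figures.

Pipe 1: V = 2.210 m/s, Re = 5.49×10^5, ε/D = 5.90×10^-4, f = 0.01824, h_1 = f(L/D)V²/2g = 18.62 m
Pipe 2: V = 0.7925 m/s, Re = 3.29×10^5, ε/D = 0.00249, f = 0.02547, h_2 = f(L/D)V²/2g = 3.424 m
Series → Q common, losses add: H = Σh = 22.04 m

H ≈ 22.0 m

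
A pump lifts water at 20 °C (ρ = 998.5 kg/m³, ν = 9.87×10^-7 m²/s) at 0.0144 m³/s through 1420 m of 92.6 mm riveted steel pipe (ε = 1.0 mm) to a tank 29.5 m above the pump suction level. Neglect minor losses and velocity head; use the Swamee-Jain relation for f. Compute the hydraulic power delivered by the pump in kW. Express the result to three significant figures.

P_hyd ≈ 24.0 kW

V = 4Q/(πD²) = 2.138 m/s; Re = 2.01×10^5; ε/D = 0.0108; f = 0.03935
h_f = f(L/D)V²/2g = 140.6 m
Total head H = z + h_f = 29.5 + 140.6 = 170.1 m
P_hyd = ρgQH = 998.5·9.81·0.0144·170.1 = 23.99 kW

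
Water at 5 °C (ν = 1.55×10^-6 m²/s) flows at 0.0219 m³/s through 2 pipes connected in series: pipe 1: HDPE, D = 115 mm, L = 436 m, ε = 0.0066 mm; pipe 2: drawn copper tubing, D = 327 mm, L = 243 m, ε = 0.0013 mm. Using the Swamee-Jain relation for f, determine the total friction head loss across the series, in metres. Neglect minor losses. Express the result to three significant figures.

H ≈ 14.4 m

Pipe 1: V = 2.108 m/s, Re = 1.56×10^5, ε/D = 5.74×10^-5, f = 0.01675, h_1 = f(L/D)V²/2g = 14.39 m
Pipe 2: V = 0.2608 m/s, Re = 5.50×10^4, ε/D = 3.98×10^-6, f = 0.02034, h_2 = f(L/D)V²/2g = 0.05238 m
Series → Q common, losses add: H = Σh = 14.44 m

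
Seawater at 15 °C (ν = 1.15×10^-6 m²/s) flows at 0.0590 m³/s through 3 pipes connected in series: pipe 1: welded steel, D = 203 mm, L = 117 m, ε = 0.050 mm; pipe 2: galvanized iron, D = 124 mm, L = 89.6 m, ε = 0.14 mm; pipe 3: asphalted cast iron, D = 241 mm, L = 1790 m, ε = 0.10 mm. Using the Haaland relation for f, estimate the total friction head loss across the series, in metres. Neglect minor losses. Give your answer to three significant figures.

H ≈ 31.0 m

Pipe 1: V = 1.823 m/s, Re = 3.22×10^5, ε/D = 2.46×10^-4, f = 0.01630, h_1 = f(L/D)V²/2g = 1.591 m
Pipe 2: V = 4.886 m/s, Re = 5.27×10^5, ε/D = 0.00113, f = 0.02073, h_2 = f(L/D)V²/2g = 18.22 m
Pipe 3: V = 1.293 m/s, Re = 2.71×10^5, ε/D = 4.15×10^-4, f = 0.01770, h_3 = f(L/D)V²/2g = 11.21 m
Series → Q common, losses add: H = Σh = 31.02 m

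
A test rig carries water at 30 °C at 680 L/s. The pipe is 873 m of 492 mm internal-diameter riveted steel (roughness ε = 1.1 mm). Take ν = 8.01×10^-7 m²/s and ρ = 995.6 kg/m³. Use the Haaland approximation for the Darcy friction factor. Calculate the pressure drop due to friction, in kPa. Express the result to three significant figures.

V = 4Q/(πD²) = 4·0.680/(π·0.492²) = 3.577 m/s
Re = VD/ν = 3.577·0.492/8.01×10^-7 = 2.20×10^6 → turbulent
ε/D = 1.1/492 = 0.00224
Haaland: f = 0.02425
h_f = f(L/D)V²/(2g) = 0.02425·(873/0.492)·3.577²/(2·9.81) = 28.05 m
Δp = ρg·h_f = 995.6·9.81·28.05 = 274.0 kPa

Δp ≈ 274 kPa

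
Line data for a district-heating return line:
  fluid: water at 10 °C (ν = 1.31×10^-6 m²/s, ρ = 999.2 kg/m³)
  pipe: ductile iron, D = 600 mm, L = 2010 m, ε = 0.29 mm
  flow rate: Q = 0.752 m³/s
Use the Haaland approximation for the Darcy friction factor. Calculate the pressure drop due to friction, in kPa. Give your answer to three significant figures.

Δp ≈ 201 kPa

V = 4Q/(πD²) = 4·0.752/(π·0.600²) = 2.660 m/s
Re = VD/ν = 2.660·0.600/1.31×10^-6 = 1.22×10^6 → turbulent
ε/D = 0.29/600 = 4.83×10^-4
Haaland: f = 0.01698
h_f = f(L/D)V²/(2g) = 0.01698·(2010/0.600)·2.660²/(2·9.81) = 20.51 m
Δp = ρg·h_f = 999.2·9.81·20.51 = 201.0 kPa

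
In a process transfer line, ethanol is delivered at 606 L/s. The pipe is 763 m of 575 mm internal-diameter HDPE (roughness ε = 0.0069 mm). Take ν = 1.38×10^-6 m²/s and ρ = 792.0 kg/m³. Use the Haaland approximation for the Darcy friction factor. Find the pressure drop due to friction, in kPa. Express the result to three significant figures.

Δp ≈ 33.9 kPa

V = 4Q/(πD²) = 4·0.606/(π·0.575²) = 2.334 m/s
Re = VD/ν = 2.334·0.575/1.38×10^-6 = 9.72×10^5 → turbulent
ε/D = 0.0069/575 = 1.20×10^-5
Haaland: f = 0.01186
h_f = f(L/D)V²/(2g) = 0.01186·(763/0.575)·2.334²/(2·9.81) = 4.367 m
Δp = ρg·h_f = 792.0·9.81·4.367 = 33.93 kPa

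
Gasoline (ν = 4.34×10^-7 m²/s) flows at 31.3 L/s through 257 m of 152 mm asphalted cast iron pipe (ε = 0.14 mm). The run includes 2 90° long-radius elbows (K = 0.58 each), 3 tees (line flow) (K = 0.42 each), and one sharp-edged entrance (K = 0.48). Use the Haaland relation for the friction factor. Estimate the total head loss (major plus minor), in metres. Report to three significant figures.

H_L ≈ 5.50 m

V = 4Q/(πD²) = 1.725 m/s; V²/2g = 0.1516 m
Re = 6.04×10^5, ε/D = 9.21×10^-4 → f = 0.01975 (Haaland)
Major: h_f = f(L/D)·V²/2g = 0.01975·1691·0.1516 = 5.064 m
Minor: ΣK = 2.90; h_m = ΣK·V²/2g = 0.4398 m
Total H_L = 5.064 + 0.4398 = 5.503 m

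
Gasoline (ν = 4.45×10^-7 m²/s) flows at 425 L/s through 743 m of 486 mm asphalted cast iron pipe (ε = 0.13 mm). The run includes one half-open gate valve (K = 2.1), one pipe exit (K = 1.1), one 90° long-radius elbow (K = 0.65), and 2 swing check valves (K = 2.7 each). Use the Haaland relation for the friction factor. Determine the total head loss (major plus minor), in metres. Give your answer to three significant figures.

V = 4Q/(πD²) = 2.291 m/s; V²/2g = 0.2675 m
Re = 2.50×10^6, ε/D = 2.67×10^-4 → f = 0.01490 (Haaland)
Major: h_f = f(L/D)·V²/2g = 0.01490·1529·0.2675 = 6.093 m
Minor: ΣK = 9.25; h_m = ΣK·V²/2g = 2.475 m
Total H_L = 6.093 + 2.475 = 8.568 m

H_L ≈ 8.57 m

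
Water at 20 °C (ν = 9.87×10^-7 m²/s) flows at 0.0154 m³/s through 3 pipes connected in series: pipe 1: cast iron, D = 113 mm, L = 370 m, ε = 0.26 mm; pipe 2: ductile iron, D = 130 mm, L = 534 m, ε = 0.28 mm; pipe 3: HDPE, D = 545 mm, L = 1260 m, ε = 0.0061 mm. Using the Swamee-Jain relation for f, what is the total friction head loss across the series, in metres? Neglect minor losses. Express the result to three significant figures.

H ≈ 17.1 m

Pipe 1: V = 1.536 m/s, Re = 1.76×10^5, ε/D = 0.00230, f = 0.02542, h_1 = f(L/D)V²/2g = 10.00 m
Pipe 2: V = 1.160 m/s, Re = 1.53×10^5, ε/D = 0.00215, f = 0.02518, h_2 = f(L/D)V²/2g = 7.096 m
Pipe 3: V = 0.06601 m/s, Re = 3.65×10^4, ε/D = 1.12×10^-5, f = 0.02236, h_3 = f(L/D)V²/2g = 0.01148 m
Series → Q common, losses add: H = Σh = 17.11 m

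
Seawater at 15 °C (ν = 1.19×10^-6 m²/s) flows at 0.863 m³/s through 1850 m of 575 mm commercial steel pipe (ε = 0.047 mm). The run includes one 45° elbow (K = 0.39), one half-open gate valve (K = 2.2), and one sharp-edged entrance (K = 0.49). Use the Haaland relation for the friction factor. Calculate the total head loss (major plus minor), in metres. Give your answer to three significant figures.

V = 4Q/(πD²) = 3.323 m/s; V²/2g = 0.5630 m
Re = 1.61×10^6, ε/D = 8.17×10^-5 → f = 0.01257 (Haaland)
Major: h_f = f(L/D)·V²/2g = 0.01257·3217·0.5630 = 22.77 m
Minor: ΣK = 3.08; h_m = ΣK·V²/2g = 1.734 m
Total H_L = 22.77 + 1.734 = 24.50 m

H_L ≈ 24.5 m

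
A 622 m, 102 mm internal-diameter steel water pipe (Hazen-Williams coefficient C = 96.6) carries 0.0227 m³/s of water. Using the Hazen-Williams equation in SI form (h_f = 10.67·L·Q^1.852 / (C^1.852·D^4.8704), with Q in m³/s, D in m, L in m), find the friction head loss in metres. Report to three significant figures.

h_f ≈ 85.0 m

h_f = 10.67·622·0.0227^1.852 / (96.6^1.852·0.102^4.8704) = 85.05 m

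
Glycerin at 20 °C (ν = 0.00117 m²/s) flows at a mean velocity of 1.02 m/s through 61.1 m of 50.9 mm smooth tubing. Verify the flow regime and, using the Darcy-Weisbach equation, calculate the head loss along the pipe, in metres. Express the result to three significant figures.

Re = VD/ν = 1.02·0.05090/0.00117 = 44.4 → laminar (Re < 2300)
f = 64/Re = 1.442
h_f = f(L/D)V²/(2g) = 1.442·(61.1/0.05090)·1.02²/(2·9.81) = 91.81 m

h_f ≈ 91.8 m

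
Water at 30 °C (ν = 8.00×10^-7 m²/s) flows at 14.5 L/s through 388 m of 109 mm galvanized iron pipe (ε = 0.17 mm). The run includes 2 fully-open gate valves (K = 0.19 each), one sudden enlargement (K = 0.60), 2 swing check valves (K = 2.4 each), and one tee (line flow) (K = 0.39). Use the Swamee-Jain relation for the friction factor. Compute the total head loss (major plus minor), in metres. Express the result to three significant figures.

V = 4Q/(πD²) = 1.554 m/s; V²/2g = 0.1231 m
Re = 2.12×10^5, ε/D = 0.00156 → f = 0.02311 (Swamee-Jain)
Major: h_f = f(L/D)·V²/2g = 0.02311·3560·0.1231 = 10.12 m
Minor: ΣK = 6.17; h_m = ΣK·V²/2g = 0.7593 m
Total H_L = 10.12 + 0.7593 = 10.88 m

H_L ≈ 10.9 m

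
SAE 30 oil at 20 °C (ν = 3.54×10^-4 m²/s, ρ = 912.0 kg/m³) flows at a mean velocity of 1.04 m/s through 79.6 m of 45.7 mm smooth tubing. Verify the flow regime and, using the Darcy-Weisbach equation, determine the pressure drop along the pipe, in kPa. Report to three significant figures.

Re = VD/ν = 1.04·0.04570/3.54×10^-4 = 134 → laminar (Re < 2300)
f = 64/Re = 0.4767
h_f = f(L/D)V²/(2g) = 0.4767·(79.6/0.04570)·1.04²/(2·9.81) = 45.77 m
Δp = ρg·h_f = 912.0·9.81·45.77 = 409.5 kPa

Δp ≈ 410 kPa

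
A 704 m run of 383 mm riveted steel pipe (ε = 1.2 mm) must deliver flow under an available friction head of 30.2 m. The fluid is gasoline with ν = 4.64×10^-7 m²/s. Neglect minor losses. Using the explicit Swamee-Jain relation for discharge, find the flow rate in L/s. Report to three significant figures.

Swamee-Jain (Type II): Q = -0.965·√(gD⁵h_f/L)·ln[ε/(3.7D) + √(3.17ν²L/(gD³h_f))]
√(gD⁵h_f/L) = √(9.81·0.383⁵·30.2/704) = 0.05889
ε/(3.7D) = 8.47×10^-4; √(3.17ν²L/(gD³h_f)) = 5.37×10^-6
Q = -0.965·0.05889·ln(8.522×10^-4) = 0.4017 m³/s
Check: V = 3.49 m/s, Re = 2.88×10^6, f = 0.02656, h_f = 30.2 m ≈ 30.2 m ✓

Q ≈ 402 L/s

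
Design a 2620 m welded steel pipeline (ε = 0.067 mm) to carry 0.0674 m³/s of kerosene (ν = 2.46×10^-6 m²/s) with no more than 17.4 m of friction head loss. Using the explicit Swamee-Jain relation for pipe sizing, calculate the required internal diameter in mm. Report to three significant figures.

Swamee-Jain (Type III): D = 0.66·[ε^1.25·(LQ²/(gh_f))^4.75 + ν·Q^9.4·(L/(gh_f))^5.2]^0.04
LQ²/(gh_f) = 0.06973; L/(gh_f) = 15.35
Term 1 = ε^1.25·(…)^4.75 = 1.94×10^-11; Term 2 = ν·Q^9.4·(…)^5.2 = 3.53×10^-11
D = 0.66·(1.94×10^-11 + 3.53×10^-11)^0.04 = 0.2565 m = 256 mm
Check: V = 1.30 m/s, Re = 1.36×10^5, f = 0.01845, h_f = 16.3 m ≈ 17.4 m ✓

D ≈ 256 mm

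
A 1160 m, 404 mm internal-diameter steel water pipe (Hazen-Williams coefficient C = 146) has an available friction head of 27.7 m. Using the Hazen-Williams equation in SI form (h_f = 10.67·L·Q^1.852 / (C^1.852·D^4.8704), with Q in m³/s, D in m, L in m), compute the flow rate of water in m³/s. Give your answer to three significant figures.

Rearranging: Q = [h_f·C^1.852·D^4.8704 / (10.67·L)]^(1/1.852)
Q = [27.7·146^1.852·0.404^4.8704 / (10.67·1160)]^0.540 = 0.4992 m³/s

Q ≈ 0.499 m³/s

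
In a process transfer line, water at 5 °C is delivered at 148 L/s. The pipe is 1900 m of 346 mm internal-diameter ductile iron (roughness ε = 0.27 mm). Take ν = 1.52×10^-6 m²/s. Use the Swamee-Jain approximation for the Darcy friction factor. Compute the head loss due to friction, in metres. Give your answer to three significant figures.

h_f ≈ 13.6 m

V = 4Q/(πD²) = 4·0.148/(π·0.346²) = 1.574 m/s
Re = VD/ν = 1.574·0.346/1.52×10^-6 = 3.58×10^5 → turbulent
ε/D = 0.27/346 = 7.80×10^-4
Swamee-Jain: f = 0.01960
h_f = f(L/D)V²/(2g) = 0.01960·(1900/0.346)·1.574²/(2·9.81) = 13.59 m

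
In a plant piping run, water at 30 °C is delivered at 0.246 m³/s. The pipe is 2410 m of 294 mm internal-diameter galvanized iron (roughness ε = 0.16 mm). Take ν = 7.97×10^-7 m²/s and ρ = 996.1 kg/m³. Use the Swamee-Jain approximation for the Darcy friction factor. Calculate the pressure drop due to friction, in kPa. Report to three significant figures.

V = 4Q/(πD²) = 4·0.246/(π·0.294²) = 3.624 m/s
Re = VD/ν = 3.624·0.294/7.97×10^-7 = 1.34×10^6 → turbulent
ε/D = 0.16/294 = 5.44×10^-4
Swamee-Jain: f = 0.01747
h_f = f(L/D)V²/(2g) = 0.01747·(2410/0.294)·3.624²/(2·9.81) = 95.82 m
Δp = ρg·h_f = 996.1·9.81·95.82 = 936.3 kPa

Δp ≈ 936 kPa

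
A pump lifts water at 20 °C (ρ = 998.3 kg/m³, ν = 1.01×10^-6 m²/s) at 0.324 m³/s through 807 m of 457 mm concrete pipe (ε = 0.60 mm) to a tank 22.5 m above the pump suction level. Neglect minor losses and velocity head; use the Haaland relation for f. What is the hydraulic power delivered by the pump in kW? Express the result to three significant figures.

P_hyd ≈ 95.1 kW

V = 4Q/(πD²) = 1.975 m/s; Re = 8.94×10^5; ε/D = 0.00131; f = 0.02129
h_f = f(L/D)V²/2g = 7.477 m
Total head H = z + h_f = 22.5 + 7.477 = 29.98 m
P_hyd = ρgQH = 998.3·9.81·0.324·29.98 = 95.12 kW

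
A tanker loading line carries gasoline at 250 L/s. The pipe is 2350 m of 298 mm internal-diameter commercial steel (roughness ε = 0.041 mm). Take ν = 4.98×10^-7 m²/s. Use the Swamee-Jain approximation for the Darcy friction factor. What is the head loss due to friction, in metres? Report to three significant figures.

V = 4Q/(πD²) = 4·0.250/(π·0.298²) = 3.584 m/s
Re = VD/ν = 3.584·0.298/4.98×10^-7 = 2.14×10^6 → turbulent
ε/D = 0.041/298 = 1.38×10^-4
Swamee-Jain: f = 0.01344
h_f = f(L/D)V²/(2g) = 0.01344·(2350/0.298)·3.584²/(2·9.81) = 69.41 m

h_f ≈ 69.4 m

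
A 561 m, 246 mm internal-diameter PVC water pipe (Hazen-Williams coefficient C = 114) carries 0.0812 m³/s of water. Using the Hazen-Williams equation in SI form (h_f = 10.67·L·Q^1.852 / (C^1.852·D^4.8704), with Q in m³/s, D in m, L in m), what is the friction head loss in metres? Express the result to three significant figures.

h_f ≈ 8.22 m

h_f = 10.67·561·0.0812^1.852 / (114^1.852·0.246^4.8704) = 8.215 m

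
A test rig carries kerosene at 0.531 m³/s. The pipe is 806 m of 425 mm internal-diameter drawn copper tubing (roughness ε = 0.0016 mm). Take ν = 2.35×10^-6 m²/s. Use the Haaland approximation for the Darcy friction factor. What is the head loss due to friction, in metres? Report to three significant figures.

V = 4Q/(πD²) = 4·0.531/(π·0.425²) = 3.743 m/s
Re = VD/ν = 3.743·0.425/2.35×10^-6 = 6.77×10^5 → turbulent
ε/D = 0.0016/425 = 3.76×10^-6
Haaland: f = 0.01243
h_f = f(L/D)V²/(2g) = 0.01243·(806/0.425)·3.743²/(2·9.81) = 16.84 m

h_f ≈ 16.8 m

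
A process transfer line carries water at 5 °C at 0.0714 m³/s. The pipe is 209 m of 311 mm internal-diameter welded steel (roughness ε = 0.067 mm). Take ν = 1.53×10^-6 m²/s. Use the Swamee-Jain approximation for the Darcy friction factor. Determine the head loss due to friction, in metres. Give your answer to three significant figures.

V = 4Q/(πD²) = 4·0.0714/(π·0.311²) = 0.9399 m/s
Re = VD/ν = 0.9399·0.311/1.53×10^-6 = 1.91×10^5 → turbulent
ε/D = 0.067/311 = 2.15×10^-4
Swamee-Jain: f = 0.01734
h_f = f(L/D)V²/(2g) = 0.01734·(209/0.311)·0.9399²/(2·9.81) = 0.5247 m

h_f ≈ 0.525 m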